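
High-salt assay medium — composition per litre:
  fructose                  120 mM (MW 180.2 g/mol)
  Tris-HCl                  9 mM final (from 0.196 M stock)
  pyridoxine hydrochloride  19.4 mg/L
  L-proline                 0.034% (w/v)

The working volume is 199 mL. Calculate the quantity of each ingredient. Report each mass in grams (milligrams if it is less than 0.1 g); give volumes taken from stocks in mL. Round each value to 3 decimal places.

Scale factor relative to 1 L: 0.199.
fructose: 120 mmol/L × 180.2 g/mol × 0.199 L ÷ 1000 = 4.303 g
Tris-HCl: dilute stock: 9 mM × 199 mL ÷ 196 mM = 9.138 mL
pyridoxine hydrochloride: 19.4 mg/L × 0.199 L = 3.861 mg
L-proline: 0.034% w/v = 0.34 g/L → 0.34 × 0.199 L = 0.06766 g = 67.660 mg

fructose 4.303 g; Tris-HCl 9.138 mL; pyridoxine hydrochloride 3.861 mg; L-proline 67.660 mg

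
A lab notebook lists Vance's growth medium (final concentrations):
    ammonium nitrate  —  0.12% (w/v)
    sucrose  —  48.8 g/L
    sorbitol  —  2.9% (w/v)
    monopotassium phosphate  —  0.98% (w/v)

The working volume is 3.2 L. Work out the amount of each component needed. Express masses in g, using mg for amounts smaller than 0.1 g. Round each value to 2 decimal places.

ammonium nitrate 3.84 g; sucrose 156.16 g; sorbitol 92.80 g; monopotassium phosphate 31.36 g

Working volume: 3.2 L.
ammonium nitrate: 0.12% w/v = 1.2 g/L → 1.2 × 3.2 L = 3.84 g
sucrose: 48.8 g/L × 3.2 L = 156.16 g
sorbitol: 2.9 g per 100 mL × 3200 mL ÷ 100 = 92.80 g
monopotassium phosphate: 0.98% w/v = 9.8 g/L → 9.8 × 3.2 L = 31.36 g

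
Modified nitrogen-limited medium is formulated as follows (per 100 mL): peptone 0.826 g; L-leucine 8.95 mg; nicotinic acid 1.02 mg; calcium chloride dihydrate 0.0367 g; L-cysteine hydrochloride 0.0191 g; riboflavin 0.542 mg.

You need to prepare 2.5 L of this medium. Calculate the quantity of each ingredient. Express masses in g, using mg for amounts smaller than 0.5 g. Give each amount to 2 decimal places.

Ratio of target to recipe volume: 2500 / 100 = 25.
peptone: 0.826 g × (2500 mL / 100 mL) = 20.65 g
L-leucine: 8.95 mg × (2500 mL / 100 mL) = 223.75 mg
nicotinic acid: 1.02 mg × (2500 mL / 100 mL) = 25.50 mg
calcium chloride dihydrate: 0.0367 g × (2500 mL / 100 mL) = 0.92 g
L-cysteine hydrochloride: 0.0191 g × (2500 mL / 100 mL) = 0.4775 g = 477.50 mg
riboflavin: 0.542 mg × (2500 mL / 100 mL) = 13.55 mg

peptone 20.65 g; L-leucine 223.75 mg; nicotinic acid 25.50 mg; calcium chloride dihydrate 0.92 g; L-cysteine hydrochloride 477.50 mg; riboflavin 13.55 mg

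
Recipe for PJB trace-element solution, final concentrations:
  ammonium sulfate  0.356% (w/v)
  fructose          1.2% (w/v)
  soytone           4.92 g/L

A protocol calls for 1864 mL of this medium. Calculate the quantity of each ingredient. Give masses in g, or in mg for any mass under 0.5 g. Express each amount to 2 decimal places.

ammonium sulfate 6.64 g; fructose 22.37 g; soytone 9.17 g

Scale factor relative to 1 L: 1.864.
ammonium sulfate: 0.356 g per 100 mL × 1864 mL ÷ 100 = 6.64 g
fructose: 1.2% w/v = 12 g/L → 12 × 1.864 L = 22.37 g
soytone: 4.92 g/L × 1.864 L = 9.17 g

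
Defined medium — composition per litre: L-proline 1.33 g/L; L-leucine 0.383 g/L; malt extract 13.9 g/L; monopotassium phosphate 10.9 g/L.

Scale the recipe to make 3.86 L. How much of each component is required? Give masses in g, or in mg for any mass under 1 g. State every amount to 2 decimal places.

L-proline 5.13 g; L-leucine 1.48 g; malt extract 53.65 g; monopotassium phosphate 42.07 g

Working volume: 3.86 L.
L-proline: 1.33 g/L × 3.86 L = 5.13 g
L-leucine: 0.383 g/L × 3.86 L = 1.48 g
malt extract: 13.9 g/L × 3.86 L = 53.65 g
monopotassium phosphate: 10.9 g/L × 3.86 L = 42.07 g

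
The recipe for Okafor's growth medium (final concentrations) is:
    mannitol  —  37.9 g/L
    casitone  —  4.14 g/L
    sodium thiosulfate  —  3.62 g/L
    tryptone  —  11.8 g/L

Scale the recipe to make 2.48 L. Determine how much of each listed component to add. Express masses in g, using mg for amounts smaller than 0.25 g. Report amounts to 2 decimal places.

Working volume: 2.48 L.
mannitol: 37.9 g/L × 2.48 L = 93.99 g
casitone: 4.14 g/L × 2.48 L = 10.27 g
sodium thiosulfate: 3.62 g/L × 2.48 L = 8.98 g
tryptone: 11.8 g/L × 2.48 L = 29.26 g

mannitol 93.99 g; casitone 10.27 g; sodium thiosulfate 8.98 g; tryptone 29.26 g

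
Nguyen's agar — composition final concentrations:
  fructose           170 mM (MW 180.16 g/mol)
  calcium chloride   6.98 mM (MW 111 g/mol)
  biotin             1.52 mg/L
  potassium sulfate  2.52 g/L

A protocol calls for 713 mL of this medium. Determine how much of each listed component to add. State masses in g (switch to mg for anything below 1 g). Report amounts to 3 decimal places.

Scale factor relative to 1 L: 0.713.
fructose: 170 mmol/L × 180.16 g/mol × 0.713 L ÷ 1000 = 21.837 g
calcium chloride: 6.98 mmol/L × 111 mg/mmol × 0.713 L = 552.418 mg
biotin: 1.52 mg/L × 0.713 L = 1.084 mg
potassium sulfate: 2.52 g/L × 0.713 L = 1.797 g

fructose 21.837 g; calcium chloride 552.418 mg; biotin 1.084 mg; potassium sulfate 1.797 g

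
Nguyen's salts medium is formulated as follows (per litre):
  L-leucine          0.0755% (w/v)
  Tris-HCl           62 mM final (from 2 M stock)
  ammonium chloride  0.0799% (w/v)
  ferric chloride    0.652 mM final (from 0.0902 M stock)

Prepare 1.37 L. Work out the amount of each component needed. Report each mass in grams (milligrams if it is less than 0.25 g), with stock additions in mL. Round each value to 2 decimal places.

L-leucine 1.03 g; Tris-HCl 42.47 mL; ammonium chloride 1.09 g; ferric chloride 9.90 mL

Working volume: 1.37 L.
L-leucine: 0.0755% w/v = 0.755 g/L → 0.755 × 1.37 L = 1.03 g
Tris-HCl: V = C2·V2/C1 = 62 mM × 1370 mL ÷ 2000 mM = 42.47 mL
ammonium chloride: 0.0799% w/v = 0.799 g/L → 0.799 × 1.37 L = 1.09 g
ferric chloride: V = C2·V2/C1 = 0.652 mM × 1370 mL ÷ 90.2 mM = 9.90 mL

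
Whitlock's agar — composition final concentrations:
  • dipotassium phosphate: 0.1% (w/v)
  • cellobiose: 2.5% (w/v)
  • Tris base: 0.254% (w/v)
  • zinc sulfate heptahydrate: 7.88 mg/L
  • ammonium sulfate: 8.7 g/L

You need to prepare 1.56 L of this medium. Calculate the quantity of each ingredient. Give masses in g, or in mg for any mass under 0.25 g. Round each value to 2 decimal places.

dipotassium phosphate 1.56 g; cellobiose 39.00 g; Tris base 3.96 g; zinc sulfate heptahydrate 12.29 mg; ammonium sulfate 13.57 g

Scale factor relative to 1 L: 1.56.
dipotassium phosphate: 0.1 g per 100 mL × 1560 mL ÷ 100 = 1.56 g
cellobiose: 2.5 g per 100 mL × 1560 mL ÷ 100 = 39.00 g
Tris base: 0.254 g per 100 mL × 1560 mL ÷ 100 = 3.96 g
zinc sulfate heptahydrate: 7.88 mg/L × 1.56 L = 12.29 mg
ammonium sulfate: 8.7 g/L × 1.56 L = 13.57 g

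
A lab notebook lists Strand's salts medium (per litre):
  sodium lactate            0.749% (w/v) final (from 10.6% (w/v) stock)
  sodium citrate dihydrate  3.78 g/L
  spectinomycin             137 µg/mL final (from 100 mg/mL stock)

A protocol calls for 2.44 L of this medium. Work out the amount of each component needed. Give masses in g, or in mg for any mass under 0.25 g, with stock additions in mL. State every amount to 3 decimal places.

Working volume: 2.44 L.
sodium lactate: dilute stock: 0.749% ÷ 10.6% × 2440 mL = 172.411 mL
sodium citrate dihydrate: 3.78 g/L × 2.44 L = 9.223 g
spectinomycin: C1V1 = C2V2 → 137 µg/mL × 2440 mL ÷ 100000 µg/mL = 3.343 mL

sodium lactate 172.411 mL; sodium citrate dihydrate 9.223 g; spectinomycin 3.343 mL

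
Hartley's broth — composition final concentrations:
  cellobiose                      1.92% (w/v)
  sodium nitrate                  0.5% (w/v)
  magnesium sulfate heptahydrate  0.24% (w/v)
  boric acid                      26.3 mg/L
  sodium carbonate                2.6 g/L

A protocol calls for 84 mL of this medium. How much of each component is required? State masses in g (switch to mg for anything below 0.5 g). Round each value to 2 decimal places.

cellobiose 1.61 g; sodium nitrate 420.00 mg; magnesium sulfate heptahydrate 201.60 mg; boric acid 2.21 mg; sodium carbonate 218.40 mg

Target volume = 84 mL = 0.084 L.
cellobiose: 1.92% w/v = 19.2 g/L → 19.2 × 0.084 L = 1.61 g
sodium nitrate: 0.5 g per 100 mL × 84 mL ÷ 100 = 0.42 g = 420.00 mg
magnesium sulfate heptahydrate: 0.24% w/v = 2.4 g/L → 2.4 × 0.084 L = 0.2016 g = 201.60 mg
boric acid: 26.3 mg/L × 0.084 L = 2.21 mg
sodium carbonate: 2.6 g/L × 0.084 L = 0.2184 g = 218.40 mg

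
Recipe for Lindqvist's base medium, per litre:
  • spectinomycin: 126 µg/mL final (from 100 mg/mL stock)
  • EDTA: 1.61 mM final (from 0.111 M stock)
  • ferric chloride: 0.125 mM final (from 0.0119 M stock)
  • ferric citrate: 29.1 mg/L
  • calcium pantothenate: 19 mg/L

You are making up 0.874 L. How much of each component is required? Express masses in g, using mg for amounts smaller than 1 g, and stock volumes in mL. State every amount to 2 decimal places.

Working volume: 0.874 L.
spectinomycin: C1V1 = C2V2 → 126 µg/mL × 874 mL ÷ 100000 µg/mL = 1.10 mL
EDTA: C1V1 = C2V2 → 1.61 mM × 874 mL ÷ 111 mM = 12.68 mL
ferric chloride: V = C2·V2/C1 = 0.125 mM × 874 mL ÷ 11.9 mM = 9.18 mL
ferric citrate: 29.1 mg/L × 0.874 L = 25.43 mg
calcium pantothenate: 19 mg/L × 0.874 L = 16.61 mg

spectinomycin 1.10 mL; EDTA 12.68 mL; ferric chloride 9.18 mL; ferric citrate 25.43 mg; calcium pantothenate 16.61 mg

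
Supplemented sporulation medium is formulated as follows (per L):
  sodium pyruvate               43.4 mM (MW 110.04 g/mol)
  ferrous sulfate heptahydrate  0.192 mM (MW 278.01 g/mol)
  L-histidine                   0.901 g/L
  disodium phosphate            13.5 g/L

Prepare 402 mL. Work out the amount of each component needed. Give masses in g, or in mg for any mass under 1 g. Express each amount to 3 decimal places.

Working volume: 402 mL = 0.402 L.
sodium pyruvate: 43.4 mmol/L × 110.04 g/mol × 0.402 L ÷ 1000 = 1.920 g
ferrous sulfate heptahydrate: 0.192 mmol/L × 278.01 mg/mmol × 0.402 L = 21.458 mg
L-histidine: 0.901 g/L × 0.402 L = 0.362202 g = 362.202 mg
disodium phosphate: 13.5 g/L × 0.402 L = 5.427 g

sodium pyruvate 1.920 g; ferrous sulfate heptahydrate 21.458 mg; L-histidine 362.202 mg; disodium phosphate 5.427 g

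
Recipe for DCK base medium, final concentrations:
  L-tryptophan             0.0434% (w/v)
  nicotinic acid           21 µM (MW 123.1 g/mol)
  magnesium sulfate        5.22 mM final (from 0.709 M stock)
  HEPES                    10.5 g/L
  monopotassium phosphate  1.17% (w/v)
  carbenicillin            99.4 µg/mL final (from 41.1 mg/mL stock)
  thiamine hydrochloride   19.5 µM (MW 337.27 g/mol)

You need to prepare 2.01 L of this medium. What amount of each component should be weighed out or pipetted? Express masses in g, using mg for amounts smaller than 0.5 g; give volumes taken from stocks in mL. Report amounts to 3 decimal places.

Scale factor relative to 1 L: 2.01.
L-tryptophan: 0.0434% w/v = 0.434 g/L → 0.434 × 2.01 L = 0.872 g
nicotinic acid: 21 µmol/L × 123.1 g/mol × 2.01 L ÷ 1000 = 5.196 mg
magnesium sulfate: dilute stock: 5.22 mM × 2010 mL ÷ 709 mM = 14.799 mL
HEPES: 10.5 g/L × 2.01 L = 21.105 g
monopotassium phosphate: 1.17 g per 100 mL × 2010 mL ÷ 100 = 23.517 g
carbenicillin: V = C2·V2/C1 = 99.4 µg/mL × 2010 mL ÷ 41100 µg/mL = 4.861 mL
thiamine hydrochloride: 19.5 µmol/L × 337.27 g/mol × 2.01 L ÷ 1000 = 13.219 mg

L-tryptophan 0.872 g; nicotinic acid 5.196 mg; magnesium sulfate 14.799 mL; HEPES 21.105 g; monopotassium phosphate 23.517 g; carbenicillin 4.861 mL; thiamine hydrochloride 13.219 mg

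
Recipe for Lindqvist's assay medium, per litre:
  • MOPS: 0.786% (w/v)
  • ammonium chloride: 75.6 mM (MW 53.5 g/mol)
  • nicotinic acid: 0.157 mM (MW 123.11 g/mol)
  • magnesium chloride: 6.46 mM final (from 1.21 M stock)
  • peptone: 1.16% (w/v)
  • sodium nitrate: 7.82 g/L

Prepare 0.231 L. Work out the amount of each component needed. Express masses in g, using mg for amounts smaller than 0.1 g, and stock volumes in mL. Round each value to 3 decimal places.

Working volume: 0.231 L.
MOPS: 0.786 g per 100 mL × 231 mL ÷ 100 = 1.816 g
ammonium chloride: 75.6 mmol/L × 53.5 g/mol × 0.231 L ÷ 1000 = 0.934 g
nicotinic acid: 0.157 mmol/L × 123.11 mg/mmol × 0.231 L = 4.465 mg
magnesium chloride: C1V1 = C2V2 → 6.46 mM × 231 mL ÷ 1210 mM = 1.233 mL
peptone: 1.16% w/v = 11.6 g/L → 11.6 × 0.231 L = 2.680 g
sodium nitrate: 7.82 g/L × 0.231 L = 1.806 g

MOPS 1.816 g; ammonium chloride 0.934 g; nicotinic acid 4.465 mg; magnesium chloride 1.233 mL; peptone 2.680 g; sodium nitrate 1.806 g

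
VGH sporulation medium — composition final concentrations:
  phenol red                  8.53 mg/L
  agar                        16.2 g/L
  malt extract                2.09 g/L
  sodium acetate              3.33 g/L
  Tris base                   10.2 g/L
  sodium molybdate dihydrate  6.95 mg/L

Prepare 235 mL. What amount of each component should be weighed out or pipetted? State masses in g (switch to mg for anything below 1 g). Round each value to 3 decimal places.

Working volume: 235 mL = 0.235 L.
phenol red: 8.53 mg/L × 0.235 L = 2.005 mg
agar: 16.2 g/L × 0.235 L = 3.807 g
malt extract: 2.09 g/L × 0.235 L = 0.49115 g = 491.150 mg
sodium acetate: 3.33 g/L × 0.235 L = 0.78255 g = 782.550 mg
Tris base: 10.2 g/L × 0.235 L = 2.397 g
sodium molybdate dihydrate: 6.95 mg/L × 0.235 L = 1.633 mg

phenol red 2.005 mg; agar 3.807 g; malt extract 491.150 mg; sodium acetate 782.550 mg; Tris base 2.397 g; sodium molybdate dihydrate 1.633 mg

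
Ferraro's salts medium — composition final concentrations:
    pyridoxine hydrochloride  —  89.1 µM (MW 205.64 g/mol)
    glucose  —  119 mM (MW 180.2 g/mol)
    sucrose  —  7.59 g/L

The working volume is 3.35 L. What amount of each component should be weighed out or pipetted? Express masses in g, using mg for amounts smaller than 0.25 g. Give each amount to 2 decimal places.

pyridoxine hydrochloride 61.38 mg; glucose 71.84 g; sucrose 25.43 g

Scale factor relative to 1 L: 3.35.
pyridoxine hydrochloride: 89.1 µmol/L × 205.64 g/mol × 3.35 L ÷ 1000 = 61.38 mg
glucose: 119 mmol/L × 180.2 g/mol × 3.35 L ÷ 1000 = 71.84 g
sucrose: 7.59 g/L × 3.35 L = 25.43 g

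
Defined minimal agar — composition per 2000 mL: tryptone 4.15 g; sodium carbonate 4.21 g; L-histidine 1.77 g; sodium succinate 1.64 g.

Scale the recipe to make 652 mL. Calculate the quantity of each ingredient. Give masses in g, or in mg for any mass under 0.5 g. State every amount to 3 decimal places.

tryptone 1.353 g; sodium carbonate 1.372 g; L-histidine 0.577 g; sodium succinate 0.535 g

Scale factor = 652 mL / 2000 mL = 0.326.
tryptone: 4.15 g × (652 mL / 2000 mL) = 1.353 g
sodium carbonate: 4.21 g × (652 mL / 2000 mL) = 1.372 g
L-histidine: 1.77 g × (652 mL / 2000 mL) = 0.577 g
sodium succinate: 1.64 g × (652 mL / 2000 mL) = 0.535 g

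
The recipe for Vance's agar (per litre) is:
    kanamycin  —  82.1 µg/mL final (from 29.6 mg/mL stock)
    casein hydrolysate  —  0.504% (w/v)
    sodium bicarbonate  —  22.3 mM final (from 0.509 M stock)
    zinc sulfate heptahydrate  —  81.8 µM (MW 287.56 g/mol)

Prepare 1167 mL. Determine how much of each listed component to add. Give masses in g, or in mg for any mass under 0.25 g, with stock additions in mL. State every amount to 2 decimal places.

Scale factor relative to 1 L: 1.167.
kanamycin: dilute stock: 82.1 µg/mL × 1167 mL ÷ 29600 µg/mL = 3.24 mL
casein hydrolysate: 0.504 g per 100 mL × 1167 mL ÷ 100 = 5.88 g
sodium bicarbonate: V = C2·V2/C1 = 22.3 mM × 1167 mL ÷ 509 mM = 51.13 mL
zinc sulfate heptahydrate: 81.8 µmol/L × 287.56 g/mol × 1.167 L ÷ 1000 = 27.45 mg

kanamycin 3.24 mL; casein hydrolysate 5.88 g; sodium bicarbonate 51.13 mL; zinc sulfate heptahydrate 27.45 mg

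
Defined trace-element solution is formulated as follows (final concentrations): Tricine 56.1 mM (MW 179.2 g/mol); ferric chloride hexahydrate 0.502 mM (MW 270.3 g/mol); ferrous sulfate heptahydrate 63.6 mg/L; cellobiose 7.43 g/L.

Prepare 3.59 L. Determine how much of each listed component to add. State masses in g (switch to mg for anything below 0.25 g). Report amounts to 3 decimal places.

Scale factor relative to 1 L: 3.59.
Tricine: 56.1 mmol/L × 179.2 g/mol × 3.59 L ÷ 1000 = 36.091 g
ferric chloride hexahydrate: 0.502 mmol/L × 270.3 g/mol × 3.59 L ÷ 1000 = 0.487 g
ferrous sulfate heptahydrate: 63.6 mg/L × 3.59 L = 228.324 mg
cellobiose: 7.43 g/L × 3.59 L = 26.674 g

Tricine 36.091 g; ferric chloride hexahydrate 0.487 g; ferrous sulfate heptahydrate 228.324 mg; cellobiose 26.674 g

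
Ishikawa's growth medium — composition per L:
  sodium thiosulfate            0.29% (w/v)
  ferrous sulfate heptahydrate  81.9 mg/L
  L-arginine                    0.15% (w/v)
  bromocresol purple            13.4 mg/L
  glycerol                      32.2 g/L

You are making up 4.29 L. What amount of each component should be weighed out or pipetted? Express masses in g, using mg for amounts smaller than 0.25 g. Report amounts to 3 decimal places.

sodium thiosulfate 12.441 g; ferrous sulfate heptahydrate 0.351 g; L-arginine 6.435 g; bromocresol purple 57.486 mg; glycerol 138.138 g

Scale factor relative to 1 L: 4.29.
sodium thiosulfate: 0.29 g per 100 mL × 4290 mL ÷ 100 = 12.441 g
ferrous sulfate heptahydrate: 81.9 mg/L × 4.29 L = 351.351 mg = 0.351 g
L-arginine: 0.15 g per 100 mL × 4290 mL ÷ 100 = 6.435 g
bromocresol purple: 13.4 mg/L × 4.29 L = 57.486 mg
glycerol: 32.2 g/L × 4.29 L = 138.138 g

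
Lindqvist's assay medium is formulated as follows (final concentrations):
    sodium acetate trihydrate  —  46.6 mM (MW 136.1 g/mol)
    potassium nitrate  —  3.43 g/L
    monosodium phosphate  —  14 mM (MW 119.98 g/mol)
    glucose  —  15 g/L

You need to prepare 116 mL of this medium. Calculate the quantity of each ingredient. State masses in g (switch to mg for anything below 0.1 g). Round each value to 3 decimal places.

Working volume: 116 mL = 0.116 L.
sodium acetate trihydrate: 46.6 mmol/L × 136.1 g/mol × 0.116 L ÷ 1000 = 0.736 g
potassium nitrate: 3.43 g/L × 0.116 L = 0.398 g
monosodium phosphate: 14 mmol/L × 119.98 g/mol × 0.116 L ÷ 1000 = 0.195 g
glucose: 15 g/L × 0.116 L = 1.740 g

sodium acetate trihydrate 0.736 g; potassium nitrate 0.398 g; monosodium phosphate 0.195 g; glucose 1.740 g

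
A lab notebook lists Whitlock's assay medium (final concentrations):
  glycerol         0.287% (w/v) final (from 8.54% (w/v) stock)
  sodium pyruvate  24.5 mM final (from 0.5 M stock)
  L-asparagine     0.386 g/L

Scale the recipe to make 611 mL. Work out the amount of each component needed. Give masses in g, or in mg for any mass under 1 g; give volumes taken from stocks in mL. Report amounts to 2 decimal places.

glycerol 20.53 mL; sodium pyruvate 29.94 mL; L-asparagine 235.85 mg

Working volume: 611 mL = 0.611 L.
glycerol: C1V1 = C2V2 → 0.287% ÷ 8.54% × 611 mL = 20.53 mL
sodium pyruvate: V = C2·V2/C1 = 24.5 mM × 611 mL ÷ 500 mM = 29.94 mL
L-asparagine: 0.386 g/L × 0.611 L = 0.235846 g = 235.85 mg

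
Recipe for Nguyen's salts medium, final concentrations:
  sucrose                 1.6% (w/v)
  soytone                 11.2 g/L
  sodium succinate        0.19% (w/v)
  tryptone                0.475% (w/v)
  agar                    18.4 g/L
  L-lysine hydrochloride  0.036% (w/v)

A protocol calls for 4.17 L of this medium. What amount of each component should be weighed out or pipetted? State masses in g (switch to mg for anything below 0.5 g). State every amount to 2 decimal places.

Working volume: 4.17 L.
sucrose: 1.6% w/v = 16 g/L → 16 × 4.17 L = 66.72 g
soytone: 11.2 g/L × 4.17 L = 46.70 g
sodium succinate: 0.19% w/v = 1.9 g/L → 1.9 × 4.17 L = 7.92 g
tryptone: 0.475% w/v = 4.75 g/L → 4.75 × 4.17 L = 19.81 g
agar: 18.4 g/L × 4.17 L = 76.73 g
L-lysine hydrochloride: 0.036 g per 100 mL × 4170 mL ÷ 100 = 1.50 g

sucrose 66.72 g; soytone 46.70 g; sodium succinate 7.92 g; tryptone 19.81 g; agar 76.73 g; L-lysine hydrochloride 1.50 g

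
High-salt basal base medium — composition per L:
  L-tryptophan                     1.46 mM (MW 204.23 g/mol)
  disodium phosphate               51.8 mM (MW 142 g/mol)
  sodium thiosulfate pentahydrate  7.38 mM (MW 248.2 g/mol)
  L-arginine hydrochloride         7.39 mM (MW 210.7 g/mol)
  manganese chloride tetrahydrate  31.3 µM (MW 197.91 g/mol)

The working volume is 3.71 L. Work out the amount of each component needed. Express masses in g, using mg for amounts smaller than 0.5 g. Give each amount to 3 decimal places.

L-tryptophan 1.106 g; disodium phosphate 27.289 g; sodium thiosulfate pentahydrate 6.796 g; L-arginine hydrochloride 5.777 g; manganese chloride tetrahydrate 22.982 mg

Scale factor relative to 1 L: 3.71.
L-tryptophan: 1.46 mmol/L × 204.23 g/mol × 3.71 L ÷ 1000 = 1.106 g
disodium phosphate: 51.8 mmol/L × 142 g/mol × 3.71 L ÷ 1000 = 27.289 g
sodium thiosulfate pentahydrate: 7.38 mmol/L × 248.2 g/mol × 3.71 L ÷ 1000 = 6.796 g
L-arginine hydrochloride: 7.39 mmol/L × 210.7 g/mol × 3.71 L ÷ 1000 = 5.777 g
manganese chloride tetrahydrate: 31.3 µmol/L × 197.91 g/mol × 3.71 L ÷ 1000 = 22.982 mg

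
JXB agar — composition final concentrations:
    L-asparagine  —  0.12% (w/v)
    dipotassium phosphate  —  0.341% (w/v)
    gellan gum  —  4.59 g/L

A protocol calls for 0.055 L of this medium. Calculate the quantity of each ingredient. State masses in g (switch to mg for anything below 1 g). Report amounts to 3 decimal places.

Scale factor relative to 1 L: 0.055.
L-asparagine: 0.12% w/v = 1.2 g/L → 1.2 × 0.055 L = 0.066 g = 66.000 mg
dipotassium phosphate: 0.341% w/v = 3.41 g/L → 3.41 × 0.055 L = 0.18755 g = 187.550 mg
gellan gum: 4.59 g/L × 0.055 L = 0.25245 g = 252.450 mg

L-asparagine 66.000 mg; dipotassium phosphate 187.550 mg; gellan gum 252.450 mg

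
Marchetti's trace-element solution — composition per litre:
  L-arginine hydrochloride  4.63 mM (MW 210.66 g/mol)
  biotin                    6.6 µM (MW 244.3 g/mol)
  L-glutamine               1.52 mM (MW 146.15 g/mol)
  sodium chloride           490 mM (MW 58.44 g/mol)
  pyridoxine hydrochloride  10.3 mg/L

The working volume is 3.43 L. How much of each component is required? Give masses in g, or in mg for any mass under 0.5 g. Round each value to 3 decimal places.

L-arginine hydrochloride 3.345 g; biotin 5.530 mg; L-glutamine 0.762 g; sodium chloride 98.220 g; pyridoxine hydrochloride 35.329 mg

Working volume: 3.43 L.
L-arginine hydrochloride: 4.63 mmol/L × 210.66 g/mol × 3.43 L ÷ 1000 = 3.345 g
biotin: 6.6 µmol/L × 244.3 g/mol × 3.43 L ÷ 1000 = 5.530 mg
L-glutamine: 1.52 mmol/L × 146.15 g/mol × 3.43 L ÷ 1000 = 0.762 g
sodium chloride: 490 mmol/L × 58.44 g/mol × 3.43 L ÷ 1000 = 98.220 g
pyridoxine hydrochloride: 10.3 mg/L × 3.43 L = 35.329 mg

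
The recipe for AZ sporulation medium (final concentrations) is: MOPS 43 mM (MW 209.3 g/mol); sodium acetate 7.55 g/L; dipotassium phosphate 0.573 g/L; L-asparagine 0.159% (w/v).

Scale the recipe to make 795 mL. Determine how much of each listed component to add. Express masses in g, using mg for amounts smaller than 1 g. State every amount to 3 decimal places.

MOPS 7.155 g; sodium acetate 6.002 g; dipotassium phosphate 455.535 mg; L-asparagine 1.264 g

Working volume: 795 mL = 0.795 L.
MOPS: 43 mmol/L × 209.3 g/mol × 0.795 L ÷ 1000 = 7.155 g
sodium acetate: 7.55 g/L × 0.795 L = 6.002 g
dipotassium phosphate: 0.573 g/L × 0.795 L = 0.455535 g = 455.535 mg
L-asparagine: 0.159% w/v = 1.59 g/L → 1.59 × 0.795 L = 1.264 g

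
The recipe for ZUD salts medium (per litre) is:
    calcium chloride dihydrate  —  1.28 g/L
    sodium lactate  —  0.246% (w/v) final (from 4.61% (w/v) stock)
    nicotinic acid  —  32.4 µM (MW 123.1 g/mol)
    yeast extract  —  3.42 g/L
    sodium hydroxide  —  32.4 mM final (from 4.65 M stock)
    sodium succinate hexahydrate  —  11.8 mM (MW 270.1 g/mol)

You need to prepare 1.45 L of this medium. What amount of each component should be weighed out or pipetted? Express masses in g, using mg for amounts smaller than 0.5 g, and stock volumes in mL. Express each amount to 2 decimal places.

Scale factor relative to 1 L: 1.45.
calcium chloride dihydrate: 1.28 g/L × 1.45 L = 1.86 g
sodium lactate: V = C2·V2/C1 = 0.246% ÷ 4.61% × 1450 mL = 77.38 mL
nicotinic acid: 32.4 µmol/L × 123.1 g/mol × 1.45 L ÷ 1000 = 5.78 mg
yeast extract: 3.42 g/L × 1.45 L = 4.96 g
sodium hydroxide: V = C2·V2/C1 = 32.4 mM × 1450 mL ÷ 4650 mM = 10.10 mL
sodium succinate hexahydrate: 11.8 mmol/L × 270.1 g/mol × 1.45 L ÷ 1000 = 4.62 g

calcium chloride dihydrate 1.86 g; sodium lactate 77.38 mL; nicotinic acid 5.78 mg; yeast extract 4.96 g; sodium hydroxide 10.10 mL; sodium succinate hexahydrate 4.62 g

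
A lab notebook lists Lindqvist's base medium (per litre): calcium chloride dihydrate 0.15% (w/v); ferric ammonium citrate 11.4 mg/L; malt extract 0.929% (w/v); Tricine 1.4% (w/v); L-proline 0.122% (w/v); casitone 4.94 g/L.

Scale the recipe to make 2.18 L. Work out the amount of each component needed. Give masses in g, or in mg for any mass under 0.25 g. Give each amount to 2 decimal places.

Scale factor relative to 1 L: 2.18.
calcium chloride dihydrate: 0.15 g per 100 mL × 2180 mL ÷ 100 = 3.27 g
ferric ammonium citrate: 11.4 mg/L × 2.18 L = 24.85 mg
malt extract: 0.929 g per 100 mL × 2180 mL ÷ 100 = 20.25 g
Tricine: 1.4% w/v = 14 g/L → 14 × 2.18 L = 30.52 g
L-proline: 0.122% w/v = 1.22 g/L → 1.22 × 2.18 L = 2.66 g
casitone: 4.94 g/L × 2.18 L = 10.77 g

calcium chloride dihydrate 3.27 g; ferric ammonium citrate 24.85 mg; malt extract 20.25 g; Tricine 30.52 g; L-proline 2.66 g; casitone 10.77 g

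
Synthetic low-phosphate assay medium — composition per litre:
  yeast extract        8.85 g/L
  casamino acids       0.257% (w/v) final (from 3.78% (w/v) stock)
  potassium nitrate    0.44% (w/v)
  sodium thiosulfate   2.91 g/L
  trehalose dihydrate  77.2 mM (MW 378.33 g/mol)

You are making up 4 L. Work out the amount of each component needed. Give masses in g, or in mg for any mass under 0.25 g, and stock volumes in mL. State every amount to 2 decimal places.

yeast extract 35.40 g; casamino acids 271.96 mL; potassium nitrate 17.60 g; sodium thiosulfate 11.64 g; trehalose dihydrate 116.83 g

Working volume: 4 L.
yeast extract: 8.85 g/L × 4 L = 35.40 g
casamino acids: V = C2·V2/C1 = 0.257% ÷ 3.78% × 4000 mL = 271.96 mL
potassium nitrate: 0.44% w/v = 4.4 g/L → 4.4 × 4 L = 17.60 g
sodium thiosulfate: 2.91 g/L × 4 L = 11.64 g
trehalose dihydrate: 77.2 mmol/L × 378.33 g/mol × 4 L ÷ 1000 = 116.83 g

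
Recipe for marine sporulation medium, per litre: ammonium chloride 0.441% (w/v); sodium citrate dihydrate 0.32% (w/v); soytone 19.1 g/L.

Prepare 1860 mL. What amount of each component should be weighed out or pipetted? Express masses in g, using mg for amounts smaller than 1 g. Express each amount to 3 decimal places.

Target volume = 1860 mL = 1.86 L.
ammonium chloride: 0.441% w/v = 4.41 g/L → 4.41 × 1.86 L = 8.203 g
sodium citrate dihydrate: 0.32% w/v = 3.2 g/L → 3.2 × 1.86 L = 5.952 g
soytone: 19.1 g/L × 1.86 L = 35.526 g

ammonium chloride 8.203 g; sodium citrate dihydrate 5.952 g; soytone 35.526 g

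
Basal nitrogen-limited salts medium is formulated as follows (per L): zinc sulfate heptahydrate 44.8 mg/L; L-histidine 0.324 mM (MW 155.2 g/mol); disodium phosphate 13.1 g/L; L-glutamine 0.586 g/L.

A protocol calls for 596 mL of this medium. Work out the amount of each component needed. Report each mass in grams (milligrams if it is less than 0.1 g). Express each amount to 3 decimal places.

Scale factor relative to 1 L: 0.596.
zinc sulfate heptahydrate: 44.8 mg/L × 0.596 L = 26.701 mg
L-histidine: 0.324 mmol/L × 155.2 mg/mmol × 0.596 L = 29.970 mg
disodium phosphate: 13.1 g/L × 0.596 L = 7.808 g
L-glutamine: 0.586 g/L × 0.596 L = 0.349 g

zinc sulfate heptahydrate 26.701 mg; L-histidine 29.970 mg; disodium phosphate 7.808 g; L-glutamine 0.349 g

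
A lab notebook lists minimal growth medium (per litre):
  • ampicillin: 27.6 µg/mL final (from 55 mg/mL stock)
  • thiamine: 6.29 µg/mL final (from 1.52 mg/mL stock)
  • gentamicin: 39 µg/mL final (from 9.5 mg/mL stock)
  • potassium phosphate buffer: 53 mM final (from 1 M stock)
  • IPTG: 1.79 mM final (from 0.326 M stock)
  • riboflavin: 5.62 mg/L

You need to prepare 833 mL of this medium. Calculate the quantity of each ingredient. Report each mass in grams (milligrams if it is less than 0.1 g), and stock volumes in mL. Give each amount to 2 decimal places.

Target volume = 833 mL = 0.833 L.
ampicillin: dilute stock: 27.6 µg/mL × 833 mL ÷ 55000 µg/mL = 0.42 mL
thiamine: V = C2·V2/C1 = 6.29 µg/mL × 833 mL ÷ 1520 µg/mL = 3.45 mL
gentamicin: V = C2·V2/C1 = 39 µg/mL × 833 mL ÷ 9500 µg/mL = 3.42 mL
potassium phosphate buffer: C1V1 = C2V2 → 53 mM × 833 mL ÷ 1000 mM = 44.15 mL
IPTG: V = C2·V2/C1 = 1.79 mM × 833 mL ÷ 326 mM = 4.57 mL
riboflavin: 5.62 mg/L × 0.833 L = 4.68 mg

ampicillin 0.42 mL; thiamine 3.45 mL; gentamicin 3.42 mL; potassium phosphate buffer 44.15 mL; IPTG 4.57 mL; riboflavin 4.68 mg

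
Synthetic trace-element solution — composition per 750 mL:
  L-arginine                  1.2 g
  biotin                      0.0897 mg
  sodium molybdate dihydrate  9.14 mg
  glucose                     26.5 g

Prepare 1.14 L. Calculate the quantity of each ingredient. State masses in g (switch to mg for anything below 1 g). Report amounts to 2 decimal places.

L-arginine 1.82 g; biotin 0.14 mg; sodium molybdate dihydrate 13.89 mg; glucose 40.28 g

Scale factor = 1140 mL / 750 mL = 1.52.
L-arginine: 1.2 g × (1140 mL / 750 mL) = 1.82 g
biotin: 0.0897 mg × (1140 mL / 750 mL) = 0.14 mg
sodium molybdate dihydrate: 9.14 mg × (1140 mL / 750 mL) = 13.89 mg
glucose: 26.5 g × (1140 mL / 750 mL) = 40.28 g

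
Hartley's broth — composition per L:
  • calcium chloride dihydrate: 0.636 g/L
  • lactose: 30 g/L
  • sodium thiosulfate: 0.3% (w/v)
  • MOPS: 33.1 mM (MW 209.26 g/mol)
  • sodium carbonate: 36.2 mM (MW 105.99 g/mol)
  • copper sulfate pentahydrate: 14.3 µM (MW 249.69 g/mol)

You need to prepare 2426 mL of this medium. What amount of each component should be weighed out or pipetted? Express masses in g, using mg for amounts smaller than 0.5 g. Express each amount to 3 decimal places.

Target volume = 2426 mL = 2.426 L.
calcium chloride dihydrate: 0.636 g/L × 2.426 L = 1.543 g
lactose: 30 g/L × 2.426 L = 72.780 g
sodium thiosulfate: 0.3% w/v = 3 g/L → 3 × 2.426 L = 7.278 g
MOPS: 33.1 mmol/L × 209.26 g/mol × 2.426 L ÷ 1000 = 16.804 g
sodium carbonate: 36.2 mmol/L × 105.99 g/mol × 2.426 L ÷ 1000 = 9.308 g
copper sulfate pentahydrate: 14.3 µmol/L × 249.69 g/mol × 2.426 L ÷ 1000 = 8.662 mg

calcium chloride dihydrate 1.543 g; lactose 72.780 g; sodium thiosulfate 7.278 g; MOPS 16.804 g; sodium carbonate 9.308 g; copper sulfate pentahydrate 8.662 mg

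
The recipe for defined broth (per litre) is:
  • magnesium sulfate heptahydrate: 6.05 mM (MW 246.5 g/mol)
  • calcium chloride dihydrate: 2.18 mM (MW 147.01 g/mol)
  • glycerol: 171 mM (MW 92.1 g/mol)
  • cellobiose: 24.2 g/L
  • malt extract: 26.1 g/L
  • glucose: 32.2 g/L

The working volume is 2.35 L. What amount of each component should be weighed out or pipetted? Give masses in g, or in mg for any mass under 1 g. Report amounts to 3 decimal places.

magnesium sulfate heptahydrate 3.505 g; calcium chloride dihydrate 753.132 mg; glycerol 37.010 g; cellobiose 56.870 g; malt extract 61.335 g; glucose 75.670 g

Working volume: 2.35 L.
magnesium sulfate heptahydrate: 6.05 mmol/L × 246.5 g/mol × 2.35 L ÷ 1000 = 3.505 g
calcium chloride dihydrate: 2.18 mmol/L × 147.01 mg/mmol × 2.35 L = 753.132 mg
glycerol: 171 mmol/L × 92.1 g/mol × 2.35 L ÷ 1000 = 37.010 g
cellobiose: 24.2 g/L × 2.35 L = 56.870 g
malt extract: 26.1 g/L × 2.35 L = 61.335 g
glucose: 32.2 g/L × 2.35 L = 75.670 g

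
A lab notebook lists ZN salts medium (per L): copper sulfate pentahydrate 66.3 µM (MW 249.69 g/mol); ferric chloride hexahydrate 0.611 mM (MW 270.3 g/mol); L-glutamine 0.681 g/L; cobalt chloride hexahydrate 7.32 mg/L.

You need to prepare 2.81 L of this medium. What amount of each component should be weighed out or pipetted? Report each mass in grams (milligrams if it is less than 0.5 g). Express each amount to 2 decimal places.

Working volume: 2.81 L.
copper sulfate pentahydrate: 66.3 µmol/L × 249.69 g/mol × 2.81 L ÷ 1000 = 46.52 mg
ferric chloride hexahydrate: 0.611 mmol/L × 270.3 mg/mmol × 2.81 L = 464.08 mg
L-glutamine: 0.681 g/L × 2.81 L = 1.91 g
cobalt chloride hexahydrate: 7.32 mg/L × 2.81 L = 20.57 mg

copper sulfate pentahydrate 46.52 mg; ferric chloride hexahydrate 464.08 mg; L-glutamine 1.91 g; cobalt chloride hexahydrate 20.57 mg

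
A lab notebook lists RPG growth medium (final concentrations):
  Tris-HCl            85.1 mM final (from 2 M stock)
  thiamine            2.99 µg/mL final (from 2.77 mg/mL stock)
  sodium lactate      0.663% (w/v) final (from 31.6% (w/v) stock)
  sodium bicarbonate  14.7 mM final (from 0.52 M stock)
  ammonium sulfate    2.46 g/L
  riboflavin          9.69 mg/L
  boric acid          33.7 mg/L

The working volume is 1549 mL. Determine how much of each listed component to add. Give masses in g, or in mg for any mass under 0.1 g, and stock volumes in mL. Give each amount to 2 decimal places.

Tris-HCl 65.91 mL; thiamine 1.67 mL; sodium lactate 32.50 mL; sodium bicarbonate 43.79 mL; ammonium sulfate 3.81 g; riboflavin 15.01 mg; boric acid 52.20 mg

Working volume: 1549 mL = 1.549 L.
Tris-HCl: dilute stock: 85.1 mM × 1549 mL ÷ 2000 mM = 65.91 mL
thiamine: V = C2·V2/C1 = 2.99 µg/mL × 1549 mL ÷ 2770 µg/mL = 1.67 mL
sodium lactate: C1V1 = C2V2 → 0.663% ÷ 31.6% × 1549 mL = 32.50 mL
sodium bicarbonate: C1V1 = C2V2 → 14.7 mM × 1549 mL ÷ 520 mM = 43.79 mL
ammonium sulfate: 2.46 g/L × 1.549 L = 3.81 g
riboflavin: 9.69 mg/L × 1.549 L = 15.01 mg
boric acid: 33.7 mg/L × 1.549 L = 52.20 mg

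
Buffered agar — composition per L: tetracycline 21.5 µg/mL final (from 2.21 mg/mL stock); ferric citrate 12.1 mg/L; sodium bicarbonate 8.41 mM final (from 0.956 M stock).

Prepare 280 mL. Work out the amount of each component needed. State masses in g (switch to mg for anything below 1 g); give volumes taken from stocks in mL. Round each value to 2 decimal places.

tetracycline 2.72 mL; ferric citrate 3.39 mg; sodium bicarbonate 2.46 mL

Target volume = 280 mL = 0.28 L.
tetracycline: dilute stock: 21.5 µg/mL × 280 mL ÷ 2210 µg/mL = 2.72 mL
ferric citrate: 12.1 mg/L × 0.28 L = 3.39 mg
sodium bicarbonate: dilute stock: 8.41 mM × 280 mL ÷ 956 mM = 2.46 mL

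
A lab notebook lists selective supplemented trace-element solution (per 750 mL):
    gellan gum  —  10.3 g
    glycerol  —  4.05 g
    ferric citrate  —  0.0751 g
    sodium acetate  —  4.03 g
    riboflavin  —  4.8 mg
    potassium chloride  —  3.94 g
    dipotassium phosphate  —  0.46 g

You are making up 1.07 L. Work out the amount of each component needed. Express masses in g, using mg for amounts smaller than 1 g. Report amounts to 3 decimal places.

gellan gum 14.695 g; glycerol 5.778 g; ferric citrate 107.143 mg; sodium acetate 5.749 g; riboflavin 6.848 mg; potassium chloride 5.621 g; dipotassium phosphate 656.267 mg

Scale factor = 1070 mL / 750 mL = 1.42667.
gellan gum: 10.3 g × (1070 mL / 750 mL) = 14.695 g
glycerol: 4.05 g × (1070 mL / 750 mL) = 5.778 g
ferric citrate: 0.0751 g × (1070 mL / 750 mL) = 0.107143 g = 107.143 mg
sodium acetate: 4.03 g × (1070 mL / 750 mL) = 5.749 g
riboflavin: 4.8 mg × (1070 mL / 750 mL) = 6.848 mg
potassium chloride: 3.94 g × (1070 mL / 750 mL) = 5.621 g
dipotassium phosphate: 0.46 g × (1070 mL / 750 mL) = 0.656267 g = 656.267 mg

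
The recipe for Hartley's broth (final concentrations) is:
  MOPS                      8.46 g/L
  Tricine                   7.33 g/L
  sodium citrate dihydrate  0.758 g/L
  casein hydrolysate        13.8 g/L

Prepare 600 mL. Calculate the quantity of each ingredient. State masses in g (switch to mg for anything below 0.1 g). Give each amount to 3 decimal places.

MOPS 5.076 g; Tricine 4.398 g; sodium citrate dihydrate 0.455 g; casein hydrolysate 8.280 g

Working volume: 600 mL = 0.6 L.
MOPS: 8.46 g/L × 0.6 L = 5.076 g
Tricine: 7.33 g/L × 0.6 L = 4.398 g
sodium citrate dihydrate: 0.758 g/L × 0.6 L = 0.455 g
casein hydrolysate: 13.8 g/L × 0.6 L = 8.280 g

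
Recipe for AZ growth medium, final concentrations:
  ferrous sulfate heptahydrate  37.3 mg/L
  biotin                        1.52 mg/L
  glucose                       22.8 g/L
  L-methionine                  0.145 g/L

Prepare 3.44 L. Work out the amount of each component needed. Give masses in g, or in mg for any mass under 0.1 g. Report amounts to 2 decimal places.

ferrous sulfate heptahydrate 0.13 g; biotin 5.23 mg; glucose 78.43 g; L-methionine 0.50 g

Working volume: 3.44 L.
ferrous sulfate heptahydrate: 37.3 mg/L × 3.44 L = 128.312 mg = 0.13 g
biotin: 1.52 mg/L × 3.44 L = 5.23 mg
glucose: 22.8 g/L × 3.44 L = 78.43 g
L-methionine: 0.145 g/L × 3.44 L = 0.50 g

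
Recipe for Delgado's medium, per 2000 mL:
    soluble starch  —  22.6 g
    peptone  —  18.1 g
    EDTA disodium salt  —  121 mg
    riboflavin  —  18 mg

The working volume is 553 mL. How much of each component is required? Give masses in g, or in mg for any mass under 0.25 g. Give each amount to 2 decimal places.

Ratio of target to recipe volume: 553 / 2000 = 0.2765.
soluble starch: 22.6 g × (553 mL / 2000 mL) = 6.25 g
peptone: 18.1 g × (553 mL / 2000 mL) = 5.00 g
EDTA disodium salt: 121 mg × (553 mL / 2000 mL) = 33.46 mg
riboflavin: 18 mg × (553 mL / 2000 mL) = 4.98 mg

soluble starch 6.25 g; peptone 5.00 g; EDTA disodium salt 33.46 mg; riboflavin 4.98 mg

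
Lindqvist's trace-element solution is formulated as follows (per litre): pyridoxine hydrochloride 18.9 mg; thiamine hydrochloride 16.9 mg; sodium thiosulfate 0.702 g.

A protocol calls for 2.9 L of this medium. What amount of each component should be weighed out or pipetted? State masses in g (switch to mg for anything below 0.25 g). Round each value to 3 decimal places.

pyridoxine hydrochloride 54.810 mg; thiamine hydrochloride 49.010 mg; sodium thiosulfate 2.036 g

Scale factor = 2900 mL / 1000 mL = 2.9.
pyridoxine hydrochloride: 18.9 mg × (2900 mL / 1000 mL) = 54.810 mg
thiamine hydrochloride: 16.9 mg × (2900 mL / 1000 mL) = 49.010 mg
sodium thiosulfate: 0.702 g × (2900 mL / 1000 mL) = 2.036 g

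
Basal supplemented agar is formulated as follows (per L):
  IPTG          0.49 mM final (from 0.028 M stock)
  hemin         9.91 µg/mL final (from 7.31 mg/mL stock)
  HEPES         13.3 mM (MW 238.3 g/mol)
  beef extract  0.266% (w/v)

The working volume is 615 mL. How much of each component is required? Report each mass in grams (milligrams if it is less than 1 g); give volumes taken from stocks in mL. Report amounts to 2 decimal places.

Working volume: 615 mL = 0.615 L.
IPTG: V = C2·V2/C1 = 0.49 mM × 615 mL ÷ 28 mM = 10.76 mL
hemin: C1V1 = C2V2 → 9.91 µg/mL × 615 mL ÷ 7310 µg/mL = 0.83 mL
HEPES: 13.3 mmol/L × 238.3 g/mol × 0.615 L ÷ 1000 = 1.95 g
beef extract: 0.266% w/v = 2.66 g/L → 2.66 × 0.615 L = 1.64 g

IPTG 10.76 mL; hemin 0.83 mL; HEPES 1.95 g; beef extract 1.64 g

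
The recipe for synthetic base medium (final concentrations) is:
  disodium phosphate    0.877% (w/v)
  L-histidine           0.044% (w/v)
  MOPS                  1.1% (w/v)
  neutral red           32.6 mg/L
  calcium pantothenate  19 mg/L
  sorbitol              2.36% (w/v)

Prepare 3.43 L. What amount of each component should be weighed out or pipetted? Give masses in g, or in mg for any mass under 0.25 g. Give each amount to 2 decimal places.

Scale factor relative to 1 L: 3.43.
disodium phosphate: 0.877% w/v = 8.77 g/L → 8.77 × 3.43 L = 30.08 g
L-histidine: 0.044% w/v = 0.44 g/L → 0.44 × 3.43 L = 1.51 g
MOPS: 1.1 g per 100 mL × 3430 mL ÷ 100 = 37.73 g
neutral red: 32.6 mg/L × 3.43 L = 111.82 mg
calcium pantothenate: 19 mg/L × 3.43 L = 65.17 mg
sorbitol: 2.36% w/v = 23.6 g/L → 23.6 × 3.43 L = 80.95 g

disodium phosphate 30.08 g; L-histidine 1.51 g; MOPS 37.73 g; neutral red 111.82 mg; calcium pantothenate 65.17 mg; sorbitol 80.95 g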